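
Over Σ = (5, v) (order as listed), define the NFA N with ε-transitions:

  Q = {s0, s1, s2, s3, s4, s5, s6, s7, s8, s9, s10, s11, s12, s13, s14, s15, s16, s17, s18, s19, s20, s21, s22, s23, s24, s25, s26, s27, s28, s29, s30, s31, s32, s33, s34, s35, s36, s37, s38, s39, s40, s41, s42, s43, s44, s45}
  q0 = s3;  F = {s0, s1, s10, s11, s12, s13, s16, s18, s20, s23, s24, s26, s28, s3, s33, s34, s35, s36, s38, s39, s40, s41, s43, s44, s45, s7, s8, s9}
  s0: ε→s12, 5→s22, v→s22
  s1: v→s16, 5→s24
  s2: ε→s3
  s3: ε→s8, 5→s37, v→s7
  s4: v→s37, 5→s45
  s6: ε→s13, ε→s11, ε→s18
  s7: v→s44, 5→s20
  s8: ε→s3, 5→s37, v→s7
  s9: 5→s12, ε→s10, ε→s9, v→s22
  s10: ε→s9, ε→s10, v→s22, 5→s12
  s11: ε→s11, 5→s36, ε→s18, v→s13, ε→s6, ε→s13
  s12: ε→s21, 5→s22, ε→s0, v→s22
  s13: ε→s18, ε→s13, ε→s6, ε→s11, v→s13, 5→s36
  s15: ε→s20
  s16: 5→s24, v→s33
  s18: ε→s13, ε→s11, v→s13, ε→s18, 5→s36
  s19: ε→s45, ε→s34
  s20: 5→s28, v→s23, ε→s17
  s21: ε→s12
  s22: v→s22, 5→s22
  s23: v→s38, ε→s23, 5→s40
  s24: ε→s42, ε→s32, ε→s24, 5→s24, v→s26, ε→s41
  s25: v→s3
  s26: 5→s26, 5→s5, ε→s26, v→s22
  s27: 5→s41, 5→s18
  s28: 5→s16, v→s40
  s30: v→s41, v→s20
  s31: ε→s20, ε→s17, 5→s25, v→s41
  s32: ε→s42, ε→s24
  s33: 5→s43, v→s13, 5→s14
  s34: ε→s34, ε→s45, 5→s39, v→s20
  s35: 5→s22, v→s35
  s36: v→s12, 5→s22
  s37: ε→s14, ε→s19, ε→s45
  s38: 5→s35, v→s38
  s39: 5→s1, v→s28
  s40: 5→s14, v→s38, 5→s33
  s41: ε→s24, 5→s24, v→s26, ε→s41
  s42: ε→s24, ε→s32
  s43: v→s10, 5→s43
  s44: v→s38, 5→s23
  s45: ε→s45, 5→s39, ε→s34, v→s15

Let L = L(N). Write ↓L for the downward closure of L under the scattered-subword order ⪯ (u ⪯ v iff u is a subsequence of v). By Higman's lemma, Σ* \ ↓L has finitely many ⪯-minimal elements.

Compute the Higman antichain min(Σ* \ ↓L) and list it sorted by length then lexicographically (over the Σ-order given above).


|Q|=46, |F|=28, |δ|=120 (50 ε).
min D↑ (22 st, q0=0, F={16}): 0:5→1,v→2 1:5→3,v→4 2:5→4,v→5 3:5→6,v→7 4:5→7,v→8 5:5→8,v→9 6:5→10,v→11 7:5→11,v→12 8:5→12,v→9 9:5→13,v→9 10:5→10,v→14 11:5→10,v→15 12:5→15,v→9 13:5→16,v→13 14:5→14,v→16 15:5→17,v→18 16:5→16,v→16 17:5→17,v→19 18:5→20,v→18 19:5→21,v→16 20:5→16,v→21 21:5→16,v→16 [Hopcroft].
'vvv55': run [39, 31, 21, 13, 6, 1] end={s22} ∉↓L; 5/5 deletions ∈↓L.
'5555vv': |S_i|=[39, 35, 27, 23, 15, 8, 1] end={s22} ∉↓L; 6/6 single-dels accept.
2 minimals (antichain).

A = [vvv55, 5555vv].


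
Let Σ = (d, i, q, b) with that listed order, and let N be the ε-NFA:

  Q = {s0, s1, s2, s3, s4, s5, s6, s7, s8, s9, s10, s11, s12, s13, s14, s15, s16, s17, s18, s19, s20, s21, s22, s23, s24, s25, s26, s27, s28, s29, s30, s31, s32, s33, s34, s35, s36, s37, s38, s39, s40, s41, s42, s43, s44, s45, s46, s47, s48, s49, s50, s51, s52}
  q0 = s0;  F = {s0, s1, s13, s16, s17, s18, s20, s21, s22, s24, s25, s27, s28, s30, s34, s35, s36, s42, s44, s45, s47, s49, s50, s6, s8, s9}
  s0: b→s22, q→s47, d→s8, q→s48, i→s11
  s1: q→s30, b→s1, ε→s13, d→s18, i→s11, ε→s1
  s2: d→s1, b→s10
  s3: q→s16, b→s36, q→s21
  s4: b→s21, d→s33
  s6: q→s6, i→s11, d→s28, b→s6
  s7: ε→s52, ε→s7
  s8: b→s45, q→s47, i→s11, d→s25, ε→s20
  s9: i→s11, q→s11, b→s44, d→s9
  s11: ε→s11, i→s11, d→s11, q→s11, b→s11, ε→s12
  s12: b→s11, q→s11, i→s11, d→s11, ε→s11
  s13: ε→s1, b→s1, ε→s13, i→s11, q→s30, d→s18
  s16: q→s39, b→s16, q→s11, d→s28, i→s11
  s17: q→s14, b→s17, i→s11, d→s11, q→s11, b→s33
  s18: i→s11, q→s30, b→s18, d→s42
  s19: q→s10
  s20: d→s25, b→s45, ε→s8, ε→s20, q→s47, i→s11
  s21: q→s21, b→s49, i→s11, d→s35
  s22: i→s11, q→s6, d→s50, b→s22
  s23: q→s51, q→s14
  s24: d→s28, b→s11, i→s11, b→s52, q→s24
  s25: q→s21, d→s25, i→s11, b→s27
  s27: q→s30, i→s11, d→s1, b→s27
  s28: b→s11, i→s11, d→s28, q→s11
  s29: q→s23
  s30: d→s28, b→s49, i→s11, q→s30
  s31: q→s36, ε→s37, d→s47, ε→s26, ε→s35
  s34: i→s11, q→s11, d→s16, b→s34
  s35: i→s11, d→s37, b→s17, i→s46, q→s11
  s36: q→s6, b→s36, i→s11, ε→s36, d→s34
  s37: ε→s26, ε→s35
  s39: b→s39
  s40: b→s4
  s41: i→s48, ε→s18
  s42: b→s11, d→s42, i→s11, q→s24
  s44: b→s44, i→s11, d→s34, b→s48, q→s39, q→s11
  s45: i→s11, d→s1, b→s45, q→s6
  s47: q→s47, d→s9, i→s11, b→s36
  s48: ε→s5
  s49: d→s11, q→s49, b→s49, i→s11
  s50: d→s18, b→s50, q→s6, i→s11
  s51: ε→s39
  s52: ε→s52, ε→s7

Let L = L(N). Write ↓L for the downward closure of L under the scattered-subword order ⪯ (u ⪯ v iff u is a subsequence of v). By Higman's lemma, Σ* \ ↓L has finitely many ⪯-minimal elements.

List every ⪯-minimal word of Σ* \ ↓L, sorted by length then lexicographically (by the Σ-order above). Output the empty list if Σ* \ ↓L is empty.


Antichain: [i, qdq, bqdb, ddqbd, bdddb].

|Q|=53, |F|=26, |δ|=159 (23 ε).
min D↑ (25 st, q0=0, F={2}): 0:d→1,i→2,q→3,b→4 1:d→5,i→2,q→3,b→6 2:d→2,i→2,q→2,b→2 3:d→7,i→2,q→3,b→8 4:d→9,i→2,q→10,b→4 5:d→5,i→2,q→11,b→12 6:d→13,i→2,q→10,b→6 7:d→7,i→2,q→2,b→14 8:d→15,i→2,q→10,b→8 9:d→16,i→2,q→10,b→9 10:d→17,i→2,q→10,b→10 11:d→18,i→2,q→11,b→19 12:d→13,i→2,q→20,b→12 13:d→16,i→2,q→20,b→13 14:d→15,i→2,q→2,b→14 15:d→21,i→2,q→2,b→15 16:d→22,i→2,q→20,b→16 17:d→17,i→2,q→2,b→2 18:d→18,i→2,q→2,b→23 19:d→2,i→2,q→19,b→19 20:d→17,i→2,q→20,b→19 21:d→17,i→2,q→2,b→21 22:d→22,i→2,q→24,b→2 23:d→2,i→2,q→2,b→23 24:d→17,i→2,q→24,b→2.
'i': N↓-sim [38, 3] end={s11,s12,s46} rej; 1/1 single-dels accept.
'qdq': N↓-sim [38, 26, 17, 4] end={s11,s12,s14,s39} rej; 3/3 deletions ∈↓L.
'bqdb': |S_i|=[38, 27, 11, 3, 2] end={s11,s12} ∉↓L; 4/4 deletions ∈↓L.
'ddqbd': N↓-sim [38, 36, 29, 17, 9, 2] end={s11,s12} ∉↓L; 5/5 single-dels accept.
'bdddb': N↓-sim [38, 27, 17, 12, 7, 4] end={s11,s12,s52,s7} — reject; 5/5 single-dels accept.
5 obstructions.


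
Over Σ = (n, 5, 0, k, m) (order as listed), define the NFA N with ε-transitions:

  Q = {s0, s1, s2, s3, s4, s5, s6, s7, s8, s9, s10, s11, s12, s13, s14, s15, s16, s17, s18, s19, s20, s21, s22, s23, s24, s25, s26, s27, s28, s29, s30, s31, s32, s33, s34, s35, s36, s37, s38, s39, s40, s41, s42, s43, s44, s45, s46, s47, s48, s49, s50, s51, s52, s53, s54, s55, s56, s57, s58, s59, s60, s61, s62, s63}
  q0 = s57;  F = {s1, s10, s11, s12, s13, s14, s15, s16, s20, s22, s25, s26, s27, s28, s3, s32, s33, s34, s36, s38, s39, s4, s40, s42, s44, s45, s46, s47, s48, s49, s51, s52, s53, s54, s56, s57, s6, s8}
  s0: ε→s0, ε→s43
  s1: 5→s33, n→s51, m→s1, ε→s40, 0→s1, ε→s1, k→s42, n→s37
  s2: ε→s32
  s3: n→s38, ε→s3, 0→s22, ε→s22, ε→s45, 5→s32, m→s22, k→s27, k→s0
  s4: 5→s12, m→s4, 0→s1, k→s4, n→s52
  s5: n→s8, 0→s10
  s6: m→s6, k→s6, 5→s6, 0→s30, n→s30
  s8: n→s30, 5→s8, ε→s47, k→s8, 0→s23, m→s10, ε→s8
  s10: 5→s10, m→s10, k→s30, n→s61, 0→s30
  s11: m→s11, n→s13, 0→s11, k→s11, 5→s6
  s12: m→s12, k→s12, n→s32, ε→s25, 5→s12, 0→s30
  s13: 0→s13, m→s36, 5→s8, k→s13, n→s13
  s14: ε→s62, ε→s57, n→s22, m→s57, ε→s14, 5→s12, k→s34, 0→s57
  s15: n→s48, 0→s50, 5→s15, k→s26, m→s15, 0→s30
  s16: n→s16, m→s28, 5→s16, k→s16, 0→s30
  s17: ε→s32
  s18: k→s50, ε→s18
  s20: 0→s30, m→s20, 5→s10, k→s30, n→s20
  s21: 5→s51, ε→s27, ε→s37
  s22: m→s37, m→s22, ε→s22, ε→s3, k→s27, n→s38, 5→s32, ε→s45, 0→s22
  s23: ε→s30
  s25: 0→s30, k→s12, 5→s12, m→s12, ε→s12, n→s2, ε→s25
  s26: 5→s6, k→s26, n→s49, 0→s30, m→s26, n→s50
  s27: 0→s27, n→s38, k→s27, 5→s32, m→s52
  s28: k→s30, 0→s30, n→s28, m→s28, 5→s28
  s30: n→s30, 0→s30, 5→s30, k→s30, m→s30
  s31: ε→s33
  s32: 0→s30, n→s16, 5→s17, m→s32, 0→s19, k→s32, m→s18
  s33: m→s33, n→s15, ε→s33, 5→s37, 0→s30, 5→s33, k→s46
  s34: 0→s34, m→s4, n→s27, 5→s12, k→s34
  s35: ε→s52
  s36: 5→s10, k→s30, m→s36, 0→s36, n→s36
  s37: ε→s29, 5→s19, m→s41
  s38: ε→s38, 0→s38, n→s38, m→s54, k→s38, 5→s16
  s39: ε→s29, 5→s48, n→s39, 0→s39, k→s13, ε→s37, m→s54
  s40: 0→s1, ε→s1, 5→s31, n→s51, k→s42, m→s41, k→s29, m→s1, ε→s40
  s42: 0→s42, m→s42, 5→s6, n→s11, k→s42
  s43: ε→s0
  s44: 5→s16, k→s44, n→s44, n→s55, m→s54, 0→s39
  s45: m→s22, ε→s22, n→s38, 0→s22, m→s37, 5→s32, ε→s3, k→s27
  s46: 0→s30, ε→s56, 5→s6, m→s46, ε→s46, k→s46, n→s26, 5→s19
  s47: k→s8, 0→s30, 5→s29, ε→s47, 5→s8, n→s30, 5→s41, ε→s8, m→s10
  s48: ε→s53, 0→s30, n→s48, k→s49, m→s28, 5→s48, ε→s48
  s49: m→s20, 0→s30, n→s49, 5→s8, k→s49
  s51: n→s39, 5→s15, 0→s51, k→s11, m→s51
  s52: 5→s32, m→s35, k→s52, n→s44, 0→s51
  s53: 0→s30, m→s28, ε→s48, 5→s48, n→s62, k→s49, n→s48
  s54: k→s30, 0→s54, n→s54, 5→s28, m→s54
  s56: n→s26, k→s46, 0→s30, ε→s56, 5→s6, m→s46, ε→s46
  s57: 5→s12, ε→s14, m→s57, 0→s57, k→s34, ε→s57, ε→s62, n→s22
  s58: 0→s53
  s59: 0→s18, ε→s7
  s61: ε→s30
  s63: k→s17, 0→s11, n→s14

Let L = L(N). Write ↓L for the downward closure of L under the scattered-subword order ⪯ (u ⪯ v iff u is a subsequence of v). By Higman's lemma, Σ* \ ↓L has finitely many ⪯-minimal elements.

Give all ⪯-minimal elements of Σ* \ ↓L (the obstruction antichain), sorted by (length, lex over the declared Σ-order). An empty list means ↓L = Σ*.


|Q|=64, |F|=38, |δ|=272 (50 ε).
min D↑ (31 st, q0=0, F={7}): 0:n→1,5→2,0→0,k→3,m→0 1:n→4,5→5,0→1,k→6,m→1 2:n→5,5→2,0→7,k→2,m→2 3:n→6,5→2,0→3,k→3,m→8 4:n→4,5→9,0→4,k→4,m→10 5:n→9,5→5,0→7,k→5,m→5 6:n→4,5→5,0→6,k→6,m→11 7:n→7,5→7,0→7,k→7,m→7 8:n→11,5→2,0→12,k→8,m→8 9:n→9,5→9,0→7,k→9,m→13 10:n→10,5→13,0→10,k→7,m→10 11:n→14,5→5,0→15,k→11,m→11 12:n→15,5→16,0→12,k→17,m→12 13:n→13,5→13,0→7,k→7,m→13 14:n→14,5→9,0→18,k→14,m→10 15:n→18,5→19,0→15,k→20,m→15 16:n→19,5→16,0→7,k→21,m→16 17:n→20,5→22,0→17,k→17,m→17 18:n→18,5→23,0→18,k→24,m→10 19:n→23,5→19,0→7,k→25,m→19 20:n→24,5→22,0→20,k→20,m→20 21:n→25,5→22,0→7,k→21,m→21 22:n→7,5→22,0→7,k→22,m→22 23:n→23,5→23,0→7,k→26,m→13 24:n→24,5→27,0→24,k→24,m→28 25:n→26,5→22,0→7,k→25,m→25 26:n→26,5→27,0→7,k→26,m→29 27:n→7,5→27,0→7,k→27,m→30 28:n→28,5→30,0→28,k→7,m→28 29:n→29,5→30,0→7,k→7,m→29 30:n→7,5→30,0→7,k→7,m→30.
'50': |S_i|=[55, 31, 4] end={s19,s23,s30,s50} — reject; 2/2 single-dels accept.
'nnmk': N↓-sim [55, 42, 25, 8, 1] end={s30} ∉↓L; 4/4 deletions ∈↓L.
'km0k5n': N↓-sim [55, 50, 45, 33, 20, 10, 2] end={s30,s61} rej; 6/6 deletions ∈↓L.
3 minimals (antichain).

Antichain: [50, nnmk, km0k5n].


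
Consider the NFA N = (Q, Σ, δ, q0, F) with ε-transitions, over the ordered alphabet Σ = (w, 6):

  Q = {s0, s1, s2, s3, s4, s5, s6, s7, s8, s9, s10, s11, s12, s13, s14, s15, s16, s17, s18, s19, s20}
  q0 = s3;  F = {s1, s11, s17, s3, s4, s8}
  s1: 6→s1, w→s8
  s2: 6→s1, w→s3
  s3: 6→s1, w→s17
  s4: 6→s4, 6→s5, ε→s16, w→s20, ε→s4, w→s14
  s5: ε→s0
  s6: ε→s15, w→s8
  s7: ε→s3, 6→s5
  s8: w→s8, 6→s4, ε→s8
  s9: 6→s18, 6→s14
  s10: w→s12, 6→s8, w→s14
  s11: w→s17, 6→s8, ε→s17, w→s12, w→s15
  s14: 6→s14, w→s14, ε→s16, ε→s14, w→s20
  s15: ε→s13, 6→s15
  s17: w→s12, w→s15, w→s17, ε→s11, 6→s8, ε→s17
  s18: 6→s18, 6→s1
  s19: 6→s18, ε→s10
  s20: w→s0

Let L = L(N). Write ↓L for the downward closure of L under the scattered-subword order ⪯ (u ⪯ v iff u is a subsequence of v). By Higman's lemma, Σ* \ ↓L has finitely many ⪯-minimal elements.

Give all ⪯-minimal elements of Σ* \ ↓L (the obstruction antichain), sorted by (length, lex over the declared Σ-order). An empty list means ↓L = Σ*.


A = [w66w, 6w6w].

|Q|=21, |F|=6, |δ|=48 (13 ε).
min D↑ (6 st, q0=0, F={5}): 0:w→1,6→2 1:w→1,6→3 2:w→3,6→2 3:w→3,6→4 4:w→5,6→4 5:w→5,6→5.
'w66w': |S_i|=[14, 12, 9, 8, 4] end={s0,s14,s16,s20} — reject; 4/4 del acc.
'6w6w': |S_i|=[14, 10, 7, 6, 4] end={s0,s14,s16,s20} ∉↓L; 4/4 single-dels accept.
2 obstructions.


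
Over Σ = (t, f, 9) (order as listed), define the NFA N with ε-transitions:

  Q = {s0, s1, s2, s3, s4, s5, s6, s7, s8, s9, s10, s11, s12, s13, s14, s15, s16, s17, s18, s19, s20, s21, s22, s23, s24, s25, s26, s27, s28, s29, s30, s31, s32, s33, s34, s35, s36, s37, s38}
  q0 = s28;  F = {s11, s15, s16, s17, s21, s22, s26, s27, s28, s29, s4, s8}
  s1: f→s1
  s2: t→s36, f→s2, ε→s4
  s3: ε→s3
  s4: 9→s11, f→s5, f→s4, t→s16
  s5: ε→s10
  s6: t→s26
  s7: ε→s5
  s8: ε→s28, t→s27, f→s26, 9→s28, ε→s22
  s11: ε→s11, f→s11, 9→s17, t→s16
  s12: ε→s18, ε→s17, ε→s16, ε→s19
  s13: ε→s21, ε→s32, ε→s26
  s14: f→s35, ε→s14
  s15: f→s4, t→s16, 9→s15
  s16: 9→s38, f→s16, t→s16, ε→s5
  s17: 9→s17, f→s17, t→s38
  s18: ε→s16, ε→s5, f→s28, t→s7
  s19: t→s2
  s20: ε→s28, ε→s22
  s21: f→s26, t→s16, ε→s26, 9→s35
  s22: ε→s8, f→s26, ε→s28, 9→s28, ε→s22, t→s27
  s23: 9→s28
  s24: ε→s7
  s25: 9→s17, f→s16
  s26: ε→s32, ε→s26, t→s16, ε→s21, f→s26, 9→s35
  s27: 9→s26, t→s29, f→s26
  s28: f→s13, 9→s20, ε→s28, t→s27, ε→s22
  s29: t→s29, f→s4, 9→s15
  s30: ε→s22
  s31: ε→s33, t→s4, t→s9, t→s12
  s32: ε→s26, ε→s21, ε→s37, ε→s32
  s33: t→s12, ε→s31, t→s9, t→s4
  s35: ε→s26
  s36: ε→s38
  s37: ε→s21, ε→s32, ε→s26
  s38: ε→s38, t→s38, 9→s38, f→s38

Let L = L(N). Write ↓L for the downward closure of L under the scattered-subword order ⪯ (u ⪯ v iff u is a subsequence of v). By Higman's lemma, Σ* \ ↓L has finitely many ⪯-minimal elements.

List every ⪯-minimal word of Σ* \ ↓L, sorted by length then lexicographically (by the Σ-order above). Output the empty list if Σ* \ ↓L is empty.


A = [ft9, t9t9, ttf99t].

|Q|=39, |F|=12, |δ|=100 (43 ε).
min D↑ (10 st, q0=0, F={7}): 0:t→1,f→2,9→0 1:t→3,f→2,9→2 2:t→4,f→2,9→2 3:t→3,f→5,9→6 4:t→4,f→4,9→7 5:t→4,f→5,9→8 6:t→4,f→5,9→6 7:t→7,f→7,9→7 8:t→4,f→8,9→9 9:t→7,f→9,9→9 (ε-aug+det+¬).
'ft9': |S_i|=[20, 13, 4, 1] end={s38} ∉↓L; 3/3 del acc.
't9t9': |S_i|=[20, 15, 13, 4, 1] end={s38} rej; 4/4 single-dels accept.
'ttf99t': N↓-sim [20, 15, 9, 7, 6, 2, 1] end={s38} rej; 6/6 deletions ∈↓L.
3 obstructions.


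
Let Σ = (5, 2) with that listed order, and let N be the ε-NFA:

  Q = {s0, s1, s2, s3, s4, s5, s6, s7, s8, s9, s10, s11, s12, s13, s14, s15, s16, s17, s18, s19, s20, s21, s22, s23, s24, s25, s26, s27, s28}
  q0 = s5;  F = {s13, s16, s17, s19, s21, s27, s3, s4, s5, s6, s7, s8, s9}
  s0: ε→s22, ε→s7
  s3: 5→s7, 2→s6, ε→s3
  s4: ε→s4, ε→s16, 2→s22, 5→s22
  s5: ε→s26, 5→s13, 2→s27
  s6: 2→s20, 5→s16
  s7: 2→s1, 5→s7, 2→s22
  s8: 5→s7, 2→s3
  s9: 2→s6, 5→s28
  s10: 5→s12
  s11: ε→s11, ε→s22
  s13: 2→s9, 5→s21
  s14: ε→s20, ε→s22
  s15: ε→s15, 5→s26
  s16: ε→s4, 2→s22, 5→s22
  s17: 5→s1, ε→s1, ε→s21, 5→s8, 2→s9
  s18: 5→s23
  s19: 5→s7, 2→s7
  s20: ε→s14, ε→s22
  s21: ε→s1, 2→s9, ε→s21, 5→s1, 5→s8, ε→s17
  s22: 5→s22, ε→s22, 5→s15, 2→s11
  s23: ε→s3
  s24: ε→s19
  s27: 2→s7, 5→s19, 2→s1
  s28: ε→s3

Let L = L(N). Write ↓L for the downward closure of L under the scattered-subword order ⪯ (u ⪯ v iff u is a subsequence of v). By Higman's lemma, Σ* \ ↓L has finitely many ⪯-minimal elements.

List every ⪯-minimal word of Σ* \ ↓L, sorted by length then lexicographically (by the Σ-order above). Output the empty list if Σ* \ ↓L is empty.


|Q|=29, |F|=13, |δ|=59 (23 ε).
min D↑ (12 st, q0=0, F={10}): 0:5→1,2→2 1:5→3,2→4 2:5→5,2→6 3:5→7,2→4 4:5→8,2→9 5:5→6,2→6 6:5→6,2→10 7:5→6,2→8 8:5→6,2→9 9:5→11,2→10 10:5→10,2→10 11:5→10,2→10.
'222': N↓-sim [21, 16, 11, 7] end={s1,s11,s14,s15,s20,s22,s26} ∉↓L; 3/3 single-dels accept.
'2552': run [21, 16, 14, 8, 5] end={s1,s11,s15,s22,s26} — reject; 4/4 deletions ∈↓L.
'55552': |S_i|=[21, 19, 17, 14, 8, 5] end={s1,s11,s15,s22,s26} — reject; 5/5 single-dels accept.
'52255': N↓-sim [21, 19, 14, 10, 6, 4] end={s11,s15,s22,s26} — reject; 5/5 single-dels accept.
4 obstructions.

min(Σ*\↓L) = [222, 2552, 55552, 52255].


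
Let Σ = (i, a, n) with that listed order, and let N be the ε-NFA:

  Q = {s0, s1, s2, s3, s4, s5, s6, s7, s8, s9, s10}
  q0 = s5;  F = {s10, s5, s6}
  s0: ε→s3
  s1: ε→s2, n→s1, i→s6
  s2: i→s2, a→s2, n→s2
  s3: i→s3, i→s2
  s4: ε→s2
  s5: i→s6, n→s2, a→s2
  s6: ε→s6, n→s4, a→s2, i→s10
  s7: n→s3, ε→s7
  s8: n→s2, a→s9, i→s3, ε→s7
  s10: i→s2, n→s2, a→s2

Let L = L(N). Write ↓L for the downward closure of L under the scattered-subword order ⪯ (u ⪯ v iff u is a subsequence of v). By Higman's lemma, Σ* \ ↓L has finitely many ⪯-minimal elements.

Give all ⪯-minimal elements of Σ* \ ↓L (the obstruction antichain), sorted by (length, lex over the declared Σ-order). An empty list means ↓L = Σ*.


|Q|=11, |F|=3, |δ|=26 (6 ε).
min D↑ (4 st, q0=0, F={2}): 0:i→1,a→2,n→2 1:i→3,a→2,n→2 2:i→2,a→2,n→2 3:i→2,a→2,n→2.
'a': |S_i|=[5, 1] end={s2} ∉↓L; 1/1 del acc.
'n': N↓-sim [5, 2] end={s2,s4} ∉↓L; 1/1 single-dels accept.
'iii': run [5, 4, 2, 1] end={s2} ∉↓L; 3/3 single-dels accept.
3 words, ⪯-incomp.

Antichain: [a, n, iii].


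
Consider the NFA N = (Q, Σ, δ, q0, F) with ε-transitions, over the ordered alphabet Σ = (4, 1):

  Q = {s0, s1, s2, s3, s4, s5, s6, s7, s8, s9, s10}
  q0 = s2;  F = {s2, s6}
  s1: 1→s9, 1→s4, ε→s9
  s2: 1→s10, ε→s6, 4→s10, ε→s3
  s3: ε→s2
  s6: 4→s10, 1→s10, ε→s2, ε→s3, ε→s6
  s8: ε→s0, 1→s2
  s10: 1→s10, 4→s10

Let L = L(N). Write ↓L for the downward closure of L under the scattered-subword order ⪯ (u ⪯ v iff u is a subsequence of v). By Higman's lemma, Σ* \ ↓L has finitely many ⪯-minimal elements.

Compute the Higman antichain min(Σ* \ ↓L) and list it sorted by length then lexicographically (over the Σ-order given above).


|Q|=11, |F|=2, |δ|=17 (8 ε).
min D↑ (2 st, q0=0, F={1}): 0:4→1,1→1 1:4→1,1→1 [Hopcroft].
'4': |S_i|=[4, 1] end={s10} rej; 1/1 del acc.
'1': N↓-sim [4, 1] end={s10} ∉↓L; 1/1 deletions ∈↓L.
2 words, ⪯-incomp.

Antichain: [4, 1].


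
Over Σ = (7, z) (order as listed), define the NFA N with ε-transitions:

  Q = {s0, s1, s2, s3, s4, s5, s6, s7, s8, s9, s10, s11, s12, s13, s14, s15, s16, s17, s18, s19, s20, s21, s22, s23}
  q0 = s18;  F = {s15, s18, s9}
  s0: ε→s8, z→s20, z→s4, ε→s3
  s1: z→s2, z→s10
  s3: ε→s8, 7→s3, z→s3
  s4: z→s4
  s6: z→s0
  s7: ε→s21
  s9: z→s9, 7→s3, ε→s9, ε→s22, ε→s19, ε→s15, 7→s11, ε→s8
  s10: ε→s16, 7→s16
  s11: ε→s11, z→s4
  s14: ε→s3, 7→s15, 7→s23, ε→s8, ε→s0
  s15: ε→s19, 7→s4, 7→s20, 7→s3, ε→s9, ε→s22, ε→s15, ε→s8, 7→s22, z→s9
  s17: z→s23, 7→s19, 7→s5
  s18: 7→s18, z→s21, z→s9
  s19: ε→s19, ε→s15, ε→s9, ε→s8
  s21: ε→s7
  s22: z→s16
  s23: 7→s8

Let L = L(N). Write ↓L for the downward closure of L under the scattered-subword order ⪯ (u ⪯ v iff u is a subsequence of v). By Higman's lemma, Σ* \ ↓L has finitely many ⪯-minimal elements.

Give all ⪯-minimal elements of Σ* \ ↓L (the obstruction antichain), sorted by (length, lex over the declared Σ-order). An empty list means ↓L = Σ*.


|Q|=24, |F|=3, |δ|=52 (24 ε).
min D↑ (3 st, q0=0, F={2}): 0:7→0,z→1 1:7→2,z→1 2:7→2,z→2.
'z7': |S_i|=[13, 12, 7] end={s11,s16,s20,s22,s3,s4,s8} — reject; 2/2 deletions ∈↓L.
1 words, ⪯-incomp.

Antichain: [z7].


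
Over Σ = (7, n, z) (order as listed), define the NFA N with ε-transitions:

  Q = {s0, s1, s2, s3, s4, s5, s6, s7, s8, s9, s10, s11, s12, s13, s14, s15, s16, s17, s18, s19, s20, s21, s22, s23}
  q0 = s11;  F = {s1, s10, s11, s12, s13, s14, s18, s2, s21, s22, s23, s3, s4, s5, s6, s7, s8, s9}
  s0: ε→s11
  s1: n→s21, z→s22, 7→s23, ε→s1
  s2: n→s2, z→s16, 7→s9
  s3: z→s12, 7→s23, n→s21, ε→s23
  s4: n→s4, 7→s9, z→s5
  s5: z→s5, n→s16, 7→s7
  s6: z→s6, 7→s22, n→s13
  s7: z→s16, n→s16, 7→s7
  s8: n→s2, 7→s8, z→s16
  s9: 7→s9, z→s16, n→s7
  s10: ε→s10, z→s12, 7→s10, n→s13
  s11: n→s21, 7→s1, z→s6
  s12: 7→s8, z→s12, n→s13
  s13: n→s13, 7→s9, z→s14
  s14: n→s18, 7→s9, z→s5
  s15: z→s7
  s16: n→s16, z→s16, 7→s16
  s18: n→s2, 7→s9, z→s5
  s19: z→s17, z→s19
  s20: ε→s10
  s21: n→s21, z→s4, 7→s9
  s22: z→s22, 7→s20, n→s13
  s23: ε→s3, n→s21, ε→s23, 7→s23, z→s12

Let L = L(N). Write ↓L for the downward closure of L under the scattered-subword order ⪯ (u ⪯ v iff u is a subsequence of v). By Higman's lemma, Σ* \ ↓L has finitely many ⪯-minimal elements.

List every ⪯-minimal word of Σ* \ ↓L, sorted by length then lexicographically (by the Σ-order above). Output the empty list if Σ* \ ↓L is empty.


|Q|=24, |F|=18, |δ|=67 (7 ε).
min D↑ (18 st, q0=0, F={12}): 0:7→1,n→2,z→3 1:7→4,n→2,z→5 2:7→6,n→2,z→7 3:7→5,n→8,z→3 4:7→4,n→2,z→9 5:7→10,n→8,z→5 6:7→6,n→11,z→12 7:7→6,n→7,z→13 8:7→6,n→8,z→14 9:7→15,n→8,z→9 10:7→10,n→8,z→9 11:7→11,n→12,z→12 12:7→12,n→12,z→12 13:7→11,n→12,z→13 14:7→6,n→16,z→13 15:7→15,n→17,z→12 16:7→6,n→17,z→13 17:7→6,n→17,z→12 (ε-aug+det+¬).
'n7z': N↓-sim [20, 10, 3, 1] end={s16} ∉↓L; 3/3 deletions ∈↓L.
'n7nn': run [20, 10, 3, 2, 1] end={s16} ∉↓L; 4/4 del acc.
'nzzn': run [20, 10, 8, 3, 1] end={s16} rej; 4/4 del acc.
'77z7z': N↓-sim [20, 18, 16, 11, 5, 1] end={s16} ∉↓L; 5/5 del acc.
'znznnz': run [20, 15, 9, 7, 6, 4, 1] end={s16} — reject; 6/6 deletions ∈↓L.
5 words, ⪯-incomp.

min(Σ*\↓L) = [n7z, n7nn, nzzn, 77z7z, znznnz].


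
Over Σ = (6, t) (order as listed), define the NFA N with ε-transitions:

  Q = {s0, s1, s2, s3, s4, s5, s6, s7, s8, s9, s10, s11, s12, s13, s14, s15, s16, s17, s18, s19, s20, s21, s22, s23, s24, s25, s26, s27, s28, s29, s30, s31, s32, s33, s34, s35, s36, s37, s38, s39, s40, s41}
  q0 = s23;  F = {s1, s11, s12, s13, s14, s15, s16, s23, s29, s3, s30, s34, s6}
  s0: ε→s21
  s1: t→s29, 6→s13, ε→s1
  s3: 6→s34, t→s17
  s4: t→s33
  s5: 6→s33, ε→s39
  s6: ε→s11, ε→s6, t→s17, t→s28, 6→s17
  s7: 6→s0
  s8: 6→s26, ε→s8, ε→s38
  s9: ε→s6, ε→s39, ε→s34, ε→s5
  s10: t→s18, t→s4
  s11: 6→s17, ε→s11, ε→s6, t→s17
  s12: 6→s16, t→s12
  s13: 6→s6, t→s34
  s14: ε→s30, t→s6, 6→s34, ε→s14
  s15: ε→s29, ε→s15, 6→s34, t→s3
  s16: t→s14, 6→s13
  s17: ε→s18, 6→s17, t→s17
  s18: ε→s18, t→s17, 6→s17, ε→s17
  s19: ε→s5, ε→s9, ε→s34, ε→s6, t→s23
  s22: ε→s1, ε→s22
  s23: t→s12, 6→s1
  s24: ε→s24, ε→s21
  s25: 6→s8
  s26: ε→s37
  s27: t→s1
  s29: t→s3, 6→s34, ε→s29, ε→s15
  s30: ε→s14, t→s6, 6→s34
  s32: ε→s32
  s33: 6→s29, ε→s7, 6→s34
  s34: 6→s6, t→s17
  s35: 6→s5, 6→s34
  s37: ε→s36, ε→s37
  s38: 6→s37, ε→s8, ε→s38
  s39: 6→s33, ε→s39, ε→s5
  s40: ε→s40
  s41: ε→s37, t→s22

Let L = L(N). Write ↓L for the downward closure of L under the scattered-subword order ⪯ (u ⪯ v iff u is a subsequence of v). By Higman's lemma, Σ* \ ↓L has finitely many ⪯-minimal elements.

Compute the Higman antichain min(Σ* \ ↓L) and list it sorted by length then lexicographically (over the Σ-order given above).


A = [6666, 666t, 66tt, 6t6t, 6ttt, t6tt6].

|Q|=42, |F|=13, |δ|=89 (42 ε).
min D↑ (11 st, q0=0, F={10}): 0:6→1,t→2 1:6→3,t→4 2:6→5,t→2 3:6→6,t→7 4:6→7,t→8 5:6→3,t→9 6:6→10,t→10 7:6→6,t→10 8:6→7,t→10 9:6→7,t→6 10:6→10,t→10 (ε-aug+det+¬).
'6666': |S_i|=[16, 14, 7, 5, 2] end={s17,s18} ∉↓L; 4/4 deletions ∈↓L.
'666t': N↓-sim [16, 14, 7, 5, 3] end={s17,s18,s28} — reject; 4/4 del acc.
'66tt': run [16, 14, 7, 6, 3] end={s17,s18,s28} — reject; 4/4 del acc.
'6t6t': N↓-sim [16, 14, 11, 6, 3] end={s17,s18,s28} ∉↓L; 4/4 deletions ∈↓L.
'6ttt': N↓-sim [16, 14, 11, 7, 3] end={s17,s18,s28} — reject; 4/4 del acc.
't6tt6': N↓-sim [16, 14, 10, 8, 5, 2] end={s17,s18} rej; 5/5 del acc.
6 words, ⪯-incomp.


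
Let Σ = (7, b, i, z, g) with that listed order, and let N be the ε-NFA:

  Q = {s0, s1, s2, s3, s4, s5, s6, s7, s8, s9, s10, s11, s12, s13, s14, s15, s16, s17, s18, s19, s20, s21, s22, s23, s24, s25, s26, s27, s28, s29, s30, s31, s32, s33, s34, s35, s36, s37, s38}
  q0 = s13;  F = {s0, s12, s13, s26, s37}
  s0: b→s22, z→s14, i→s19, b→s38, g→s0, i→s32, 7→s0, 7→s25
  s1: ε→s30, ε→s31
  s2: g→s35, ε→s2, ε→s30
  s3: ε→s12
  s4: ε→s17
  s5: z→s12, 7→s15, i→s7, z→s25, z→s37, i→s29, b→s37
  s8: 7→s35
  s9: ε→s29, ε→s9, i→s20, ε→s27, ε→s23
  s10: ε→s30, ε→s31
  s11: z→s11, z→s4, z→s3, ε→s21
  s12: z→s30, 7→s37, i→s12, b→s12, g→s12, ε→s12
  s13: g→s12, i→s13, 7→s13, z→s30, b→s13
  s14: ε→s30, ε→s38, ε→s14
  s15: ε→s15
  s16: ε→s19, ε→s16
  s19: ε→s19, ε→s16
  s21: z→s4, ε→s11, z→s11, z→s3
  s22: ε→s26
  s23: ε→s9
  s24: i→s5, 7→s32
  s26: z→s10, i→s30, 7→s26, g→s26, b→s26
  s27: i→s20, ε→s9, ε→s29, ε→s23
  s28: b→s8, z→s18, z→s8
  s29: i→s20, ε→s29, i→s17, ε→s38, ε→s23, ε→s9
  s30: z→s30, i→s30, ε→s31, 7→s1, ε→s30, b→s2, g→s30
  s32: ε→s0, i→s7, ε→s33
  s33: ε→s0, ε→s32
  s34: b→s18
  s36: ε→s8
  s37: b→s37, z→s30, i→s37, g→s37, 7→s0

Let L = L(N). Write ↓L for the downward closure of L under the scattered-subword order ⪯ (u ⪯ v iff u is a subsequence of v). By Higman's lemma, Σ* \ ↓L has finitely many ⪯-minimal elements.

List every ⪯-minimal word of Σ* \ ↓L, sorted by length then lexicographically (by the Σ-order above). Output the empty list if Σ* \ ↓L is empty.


|Q|=39, |F|=5, |δ|=98 (39 ε).
min D↑ (6 st, q0=0, F={1}): 0:7→0,b→0,i→0,z→1,g→2 1:7→1,b→1,i→1,z→1,g→1 2:7→3,b→2,i→2,z→1,g→2 3:7→4,b→3,i→3,z→1,g→3 4:7→4,b→5,i→4,z→1,g→4 5:7→5,b→5,i→1,z→1,g→5 (ε-aug+det+¬).
'z': N↓-sim [20, 8] end={s1,s10,s14,s2,s30,s31,s35,s38} ∉↓L; 1/1 deletions ∈↓L.
'g77bi': run [20, 19, 18, 17, 9, 5] end={s1,s2,s30,s31,s35} — reject; 5/5 del acc.
2 words, ⪯-incomp.

A = [z, g77bi].


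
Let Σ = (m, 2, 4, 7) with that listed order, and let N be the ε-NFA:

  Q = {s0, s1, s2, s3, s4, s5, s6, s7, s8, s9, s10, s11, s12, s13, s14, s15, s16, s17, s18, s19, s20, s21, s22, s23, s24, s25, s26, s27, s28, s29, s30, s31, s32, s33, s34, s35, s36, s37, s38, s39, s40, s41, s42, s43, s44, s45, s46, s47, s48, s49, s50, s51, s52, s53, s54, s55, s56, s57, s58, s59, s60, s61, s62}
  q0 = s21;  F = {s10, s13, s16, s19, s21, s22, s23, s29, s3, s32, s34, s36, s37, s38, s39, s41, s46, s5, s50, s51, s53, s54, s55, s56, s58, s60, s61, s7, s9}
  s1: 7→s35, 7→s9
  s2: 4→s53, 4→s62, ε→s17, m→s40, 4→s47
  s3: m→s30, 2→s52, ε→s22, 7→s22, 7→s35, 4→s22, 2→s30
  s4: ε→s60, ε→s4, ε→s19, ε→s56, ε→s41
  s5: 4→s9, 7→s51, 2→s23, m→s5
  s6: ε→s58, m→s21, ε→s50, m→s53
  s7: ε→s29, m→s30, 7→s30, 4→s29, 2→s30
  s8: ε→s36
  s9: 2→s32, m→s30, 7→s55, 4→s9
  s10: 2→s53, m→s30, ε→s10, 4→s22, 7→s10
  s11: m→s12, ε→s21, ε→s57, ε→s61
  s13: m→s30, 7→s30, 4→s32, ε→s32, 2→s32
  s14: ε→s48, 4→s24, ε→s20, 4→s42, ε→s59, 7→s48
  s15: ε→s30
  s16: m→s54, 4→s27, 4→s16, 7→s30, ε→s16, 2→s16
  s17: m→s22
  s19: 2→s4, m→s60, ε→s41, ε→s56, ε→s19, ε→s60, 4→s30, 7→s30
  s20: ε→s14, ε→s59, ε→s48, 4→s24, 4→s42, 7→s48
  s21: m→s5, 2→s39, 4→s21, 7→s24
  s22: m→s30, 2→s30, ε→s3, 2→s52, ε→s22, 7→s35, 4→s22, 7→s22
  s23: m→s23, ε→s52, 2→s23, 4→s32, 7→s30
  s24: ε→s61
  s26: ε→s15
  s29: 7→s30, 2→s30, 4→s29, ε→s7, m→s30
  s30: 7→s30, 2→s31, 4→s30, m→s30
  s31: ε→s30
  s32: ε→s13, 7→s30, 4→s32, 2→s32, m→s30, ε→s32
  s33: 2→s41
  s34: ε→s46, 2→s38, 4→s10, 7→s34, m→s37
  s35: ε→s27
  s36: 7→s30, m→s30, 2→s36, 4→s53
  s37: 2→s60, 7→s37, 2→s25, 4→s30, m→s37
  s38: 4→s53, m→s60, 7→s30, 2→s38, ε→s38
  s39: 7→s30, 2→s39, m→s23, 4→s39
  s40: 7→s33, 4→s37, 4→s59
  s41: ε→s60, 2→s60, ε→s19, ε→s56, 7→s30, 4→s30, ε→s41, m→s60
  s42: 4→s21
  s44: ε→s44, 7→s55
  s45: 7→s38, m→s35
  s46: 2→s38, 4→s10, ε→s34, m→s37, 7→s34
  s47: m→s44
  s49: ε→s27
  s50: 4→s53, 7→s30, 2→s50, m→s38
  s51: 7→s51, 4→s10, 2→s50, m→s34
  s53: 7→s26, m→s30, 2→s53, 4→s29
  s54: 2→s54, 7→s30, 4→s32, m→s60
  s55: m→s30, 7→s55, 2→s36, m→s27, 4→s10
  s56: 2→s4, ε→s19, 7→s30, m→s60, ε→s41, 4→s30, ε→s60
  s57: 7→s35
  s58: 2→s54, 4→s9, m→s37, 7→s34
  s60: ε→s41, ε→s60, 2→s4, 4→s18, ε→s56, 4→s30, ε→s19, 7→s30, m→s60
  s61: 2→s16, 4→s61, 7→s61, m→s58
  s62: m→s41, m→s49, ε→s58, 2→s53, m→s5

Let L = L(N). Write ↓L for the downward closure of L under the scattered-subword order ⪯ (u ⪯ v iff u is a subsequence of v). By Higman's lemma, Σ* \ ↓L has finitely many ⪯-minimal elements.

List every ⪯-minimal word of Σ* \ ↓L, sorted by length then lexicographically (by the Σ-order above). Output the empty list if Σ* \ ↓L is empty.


A = [27, m4m, 7mm4, m7442].

|Q|=63, |F|=29, |δ|=213 (55 ε).
min D↑ (23 st, q0=0, F={7}): 0:m→1,2→2,4→0,7→3 1:m→1,2→4,4→5,7→6 2:m→4,2→2,4→2,7→7 3:m→8,2→9,4→3,7→3 4:m→4,2→4,4→10,7→7 5:m→7,2→10,4→5,7→11 6:m→12,2→13,4→14,7→6 7:m→7,2→7,4→7,7→7 8:m→15,2→16,4→5,7→12 9:m→16,2→9,4→9,7→7 10:m→7,2→10,4→10,7→7 11:m→7,2→17,4→14,7→11 12:m→15,2→18,4→14,7→12 13:m→18,2→13,4→19,7→7 14:m→7,2→19,4→20,7→14 15:m→15,2→21,4→7,7→15 16:m→21,2→16,4→10,7→7 17:m→7,2→17,4→19,7→7 18:m→21,2→18,4→19,7→7 19:m→7,2→19,4→22,7→7 20:m→7,2→7,4→20,7→20 21:m→21,2→21,4→7,7→7 22:m→7,2→7,4→22,7→7 [Hopcroft].
'27': run [40, 25, 4] end={s15,s26,s30,s31} — reject; 2/2 deletions ∈↓L.
'm4m': N↓-sim [40, 35, 19, 3] end={s27,s30,s31} ∉↓L; 3/3 deletions ∈↓L.
'7mm4': run [40, 36, 31, 11, 3] end={s18,s30,s31} ∉↓L; 4/4 single-dels accept.
'm7442': N↓-sim [40, 35, 28, 14, 9, 3] end={s30,s31,s52} ∉↓L; 5/5 single-dels accept.
4 words, ⪯-incomp.


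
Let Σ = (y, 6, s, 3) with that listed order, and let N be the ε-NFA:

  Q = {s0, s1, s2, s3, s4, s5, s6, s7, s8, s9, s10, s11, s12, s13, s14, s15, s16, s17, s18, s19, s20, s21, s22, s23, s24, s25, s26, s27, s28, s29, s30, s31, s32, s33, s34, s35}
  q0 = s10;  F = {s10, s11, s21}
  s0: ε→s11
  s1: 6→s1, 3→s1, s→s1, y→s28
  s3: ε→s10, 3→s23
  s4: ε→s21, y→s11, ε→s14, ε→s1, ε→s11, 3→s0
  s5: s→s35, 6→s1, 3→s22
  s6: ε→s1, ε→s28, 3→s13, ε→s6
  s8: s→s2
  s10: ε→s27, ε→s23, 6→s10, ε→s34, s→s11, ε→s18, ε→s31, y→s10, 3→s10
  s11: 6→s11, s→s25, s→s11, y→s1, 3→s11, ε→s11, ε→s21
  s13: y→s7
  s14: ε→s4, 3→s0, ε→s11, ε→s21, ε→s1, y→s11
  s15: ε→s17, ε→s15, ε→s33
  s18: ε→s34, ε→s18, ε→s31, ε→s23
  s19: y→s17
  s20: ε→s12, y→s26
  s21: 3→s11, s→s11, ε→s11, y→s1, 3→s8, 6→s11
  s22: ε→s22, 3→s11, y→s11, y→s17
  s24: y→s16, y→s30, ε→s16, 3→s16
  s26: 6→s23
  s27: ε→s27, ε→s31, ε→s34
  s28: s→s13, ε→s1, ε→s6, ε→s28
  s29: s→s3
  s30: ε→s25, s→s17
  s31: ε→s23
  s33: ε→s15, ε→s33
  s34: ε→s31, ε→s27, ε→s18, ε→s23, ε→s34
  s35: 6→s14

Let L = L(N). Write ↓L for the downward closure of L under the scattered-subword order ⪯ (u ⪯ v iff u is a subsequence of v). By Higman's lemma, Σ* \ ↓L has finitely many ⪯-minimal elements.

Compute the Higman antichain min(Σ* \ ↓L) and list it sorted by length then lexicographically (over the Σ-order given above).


|Q|=36, |F|=3, |δ|=88 (46 ε).
min D↑ (3 st, q0=0, F={2}): 0:y→0,6→0,s→1,3→0 1:y→2,6→1,s→1,3→1 2:y→2,6→2,s→2,3→2 (ε-aug+det+¬).
'sy': N↓-sim [16, 10, 5] end={s1,s13,s28,s6,s7} ∉↓L; 2/2 deletions ∈↓L.
1 minimals (antichain).

A = [sy].


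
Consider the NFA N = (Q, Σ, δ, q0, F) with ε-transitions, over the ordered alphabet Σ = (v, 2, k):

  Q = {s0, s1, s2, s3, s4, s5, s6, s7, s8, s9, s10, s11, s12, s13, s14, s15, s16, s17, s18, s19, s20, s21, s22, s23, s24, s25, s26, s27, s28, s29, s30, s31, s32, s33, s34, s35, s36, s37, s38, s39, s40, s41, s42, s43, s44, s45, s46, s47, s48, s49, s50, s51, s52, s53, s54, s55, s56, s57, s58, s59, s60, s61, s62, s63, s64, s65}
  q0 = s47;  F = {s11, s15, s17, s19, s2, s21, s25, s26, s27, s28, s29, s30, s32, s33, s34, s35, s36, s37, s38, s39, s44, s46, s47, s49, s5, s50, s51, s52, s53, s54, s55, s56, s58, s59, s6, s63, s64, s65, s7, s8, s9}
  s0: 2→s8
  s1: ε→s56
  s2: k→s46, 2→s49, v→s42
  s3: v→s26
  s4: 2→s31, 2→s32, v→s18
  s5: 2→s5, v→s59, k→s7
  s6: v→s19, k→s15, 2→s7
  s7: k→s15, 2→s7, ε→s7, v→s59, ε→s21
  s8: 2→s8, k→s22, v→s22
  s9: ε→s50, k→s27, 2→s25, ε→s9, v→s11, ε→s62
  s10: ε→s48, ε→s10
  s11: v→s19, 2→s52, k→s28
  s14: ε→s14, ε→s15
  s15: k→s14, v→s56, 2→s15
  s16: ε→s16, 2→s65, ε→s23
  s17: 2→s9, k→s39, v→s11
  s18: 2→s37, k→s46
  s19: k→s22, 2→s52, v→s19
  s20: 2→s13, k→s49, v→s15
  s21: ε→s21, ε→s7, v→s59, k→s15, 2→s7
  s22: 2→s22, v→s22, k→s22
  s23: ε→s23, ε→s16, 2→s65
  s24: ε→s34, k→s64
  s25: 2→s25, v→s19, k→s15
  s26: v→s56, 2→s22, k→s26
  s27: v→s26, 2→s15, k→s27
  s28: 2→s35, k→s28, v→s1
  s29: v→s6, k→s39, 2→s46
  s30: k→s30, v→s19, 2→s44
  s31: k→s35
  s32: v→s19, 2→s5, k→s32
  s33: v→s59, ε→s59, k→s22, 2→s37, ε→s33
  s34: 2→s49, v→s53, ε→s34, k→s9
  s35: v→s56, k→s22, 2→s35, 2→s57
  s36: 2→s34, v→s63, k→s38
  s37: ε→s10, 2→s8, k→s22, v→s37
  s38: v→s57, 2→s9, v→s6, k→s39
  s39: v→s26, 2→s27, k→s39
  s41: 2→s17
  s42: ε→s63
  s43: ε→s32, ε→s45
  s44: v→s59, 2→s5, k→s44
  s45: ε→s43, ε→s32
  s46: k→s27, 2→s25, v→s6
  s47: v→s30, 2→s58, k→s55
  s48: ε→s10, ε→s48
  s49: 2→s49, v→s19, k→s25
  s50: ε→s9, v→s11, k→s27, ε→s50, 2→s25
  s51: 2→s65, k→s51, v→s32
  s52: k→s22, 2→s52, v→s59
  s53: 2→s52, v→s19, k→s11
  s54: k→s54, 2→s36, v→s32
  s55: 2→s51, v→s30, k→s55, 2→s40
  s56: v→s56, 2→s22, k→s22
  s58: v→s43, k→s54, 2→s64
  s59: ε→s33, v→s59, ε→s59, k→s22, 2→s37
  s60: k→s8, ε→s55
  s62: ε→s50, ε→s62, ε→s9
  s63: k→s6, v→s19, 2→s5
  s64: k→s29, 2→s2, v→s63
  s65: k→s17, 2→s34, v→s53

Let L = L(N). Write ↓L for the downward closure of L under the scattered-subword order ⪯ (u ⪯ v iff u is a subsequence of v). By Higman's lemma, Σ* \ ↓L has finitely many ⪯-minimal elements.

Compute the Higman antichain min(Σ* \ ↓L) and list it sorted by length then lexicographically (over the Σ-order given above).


|Q|=66, |F|=41, |δ|=181 (36 ε).
min D↑ (39 st, q0=0, F={11}): 0:v→1,2→2,k→3 1:v→4,2→5,k→1 2:v→6,2→7,k→8 3:v→1,2→9,k→3 4:v→4,2→10,k→11 5:v→12,2→13,k→5 6:v→4,2→13,k→6 7:v→14,2→15,k→16 8:v→6,2→17,k→8 9:v→6,2→18,k→9 10:v→12,2→10,k→11 11:v→11,2→11,k→11 12:v→12,2→19,k→11 13:v→12,2→13,k→20 14:v→4,2→13,k→21 15:v→14,2→22,k→23 16:v→21,2→23,k→24 17:v→14,2→25,k→26 18:v→27,2→25,k→28 19:v→19,2→29,k→11 20:v→12,2→20,k→30 21:v→4,2→20,k→30 22:v→4,2→22,k→31 23:v→21,2→31,k→32 24:v→33,2→32,k→24 25:v→27,2→22,k→34 26:v→21,2→34,k→24 27:v→4,2→10,k→35 28:v→35,2→34,k→24 29:v→11,2→29,k→11 30:v→36,2→30,k→30 31:v→4,2→31,k→30 32:v→33,2→30,k→32 33:v→36,2→11,k→33 34:v→35,2→31,k→32 35:v→4,2→10,k→37 36:v→36,2→11,k→11 37:v→36,2→38,k→37 38:v→36,2→38,k→11.
'vvk': N↓-sim [52, 30, 11, 1] end={s22} ∉↓L; 3/3 deletions ∈↓L.
'v2v22v': run [52, 30, 17, 8, 5, 2, 1] end={s22} — reject; 6/6 deletions ∈↓L.
'2222vk': run [52, 49, 41, 34, 19, 10, 1] end={s22} rej; 6/6 del acc.
'22kkv2': N↓-sim [52, 49, 41, 31, 11, 4, 1] end={s22} rej; 6/6 single-dels accept.
'k22v2k': N↓-sim [52, 45, 41, 32, 17, 11, 1] end={s22} — reject; 6/6 single-dels accept.
5 words, ⪯-incomp.

Antichain: [vvk, v2v22v, 2222vk, 22kkv2, k22v2k].


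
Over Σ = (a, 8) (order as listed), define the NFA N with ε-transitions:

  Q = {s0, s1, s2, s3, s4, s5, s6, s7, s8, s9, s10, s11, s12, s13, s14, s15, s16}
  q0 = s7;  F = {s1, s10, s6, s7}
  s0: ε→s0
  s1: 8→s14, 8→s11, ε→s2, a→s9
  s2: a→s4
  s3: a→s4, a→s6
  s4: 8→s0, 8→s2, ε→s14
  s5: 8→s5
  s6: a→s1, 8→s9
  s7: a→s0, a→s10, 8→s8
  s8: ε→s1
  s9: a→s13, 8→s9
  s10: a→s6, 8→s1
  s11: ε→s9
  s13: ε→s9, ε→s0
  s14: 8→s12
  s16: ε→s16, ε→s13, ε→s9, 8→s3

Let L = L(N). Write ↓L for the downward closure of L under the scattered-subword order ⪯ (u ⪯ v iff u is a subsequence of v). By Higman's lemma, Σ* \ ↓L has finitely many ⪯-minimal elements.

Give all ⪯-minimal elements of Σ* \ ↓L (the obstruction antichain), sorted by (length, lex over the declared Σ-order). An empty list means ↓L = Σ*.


A = [8a, 88, aa8, aaaa].

|Q|=17, |F|=4, |δ|=30 (10 ε).
min D↑ (5 st, q0=0, F={4}): 0:a→1,8→2 1:a→3,8→2 2:a→4,8→4 3:a→2,8→4 4:a→4,8→4.
'8a': |S_i|=[13, 10, 7] end={s0,s12,s13,s14,s2,s4,s9} ∉↓L; 2/2 del acc.
'88': |S_i|=[13, 10, 8] end={s0,s11,s12,s13,s14,s2,s4,s9} — reject; 2/2 del acc.
'aa8': run [13, 11, 10, 8] end={s0,s11,s12,s13,s14,s2,s4,s9} — reject; 3/3 single-dels accept.
'aaaa': run [13, 11, 10, 9, 7] end={s0,s12,s13,s14,s2,s4,s9} ∉↓L; 4/4 del acc.
4 minimals (antichain).


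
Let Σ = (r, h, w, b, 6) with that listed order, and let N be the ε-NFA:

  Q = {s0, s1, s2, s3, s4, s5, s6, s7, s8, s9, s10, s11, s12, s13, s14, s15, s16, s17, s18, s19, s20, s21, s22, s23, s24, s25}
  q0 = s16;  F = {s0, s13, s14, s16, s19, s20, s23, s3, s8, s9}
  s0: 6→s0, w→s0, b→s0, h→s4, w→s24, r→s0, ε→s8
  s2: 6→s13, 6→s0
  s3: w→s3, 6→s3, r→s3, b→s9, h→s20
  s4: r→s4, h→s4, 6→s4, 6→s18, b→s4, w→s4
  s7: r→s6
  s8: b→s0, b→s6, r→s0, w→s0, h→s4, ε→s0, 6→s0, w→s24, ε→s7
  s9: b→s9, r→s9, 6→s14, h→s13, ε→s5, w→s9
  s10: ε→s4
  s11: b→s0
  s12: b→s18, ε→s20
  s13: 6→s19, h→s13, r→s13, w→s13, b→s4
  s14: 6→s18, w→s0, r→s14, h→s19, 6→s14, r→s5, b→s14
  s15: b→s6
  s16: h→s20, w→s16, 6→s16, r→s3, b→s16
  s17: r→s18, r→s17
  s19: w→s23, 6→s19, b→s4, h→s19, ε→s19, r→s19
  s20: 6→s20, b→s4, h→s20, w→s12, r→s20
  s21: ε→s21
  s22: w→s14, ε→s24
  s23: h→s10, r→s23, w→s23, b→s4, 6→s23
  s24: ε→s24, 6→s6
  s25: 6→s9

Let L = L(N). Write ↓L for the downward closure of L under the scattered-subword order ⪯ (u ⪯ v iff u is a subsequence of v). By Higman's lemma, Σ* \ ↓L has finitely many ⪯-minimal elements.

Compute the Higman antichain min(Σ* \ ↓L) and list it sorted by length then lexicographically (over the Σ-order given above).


|Q|=26, |F|=10, |δ|=82 (10 ε).
min D↑ (10 st, q0=0, F={4}): 0:r→1,h→2,w→0,b→0,6→0 1:r→1,h→2,w→1,b→3,6→1 2:r→2,h→2,w→2,b→4,6→2 3:r→3,h→5,w→3,b→3,6→6 4:r→4,h→4,w→4,b→4,6→4 5:r→5,h→5,w→5,b→4,6→7 6:r→6,h→7,w→8,b→6,6→6 7:r→7,h→7,w→9,b→4,6→7 8:r→8,h→4,w→8,b→8,6→8 9:r→9,h→4,w→9,b→4,6→9 [Hopcroft].
'hb': N↓-sim [18, 8, 2] end={s18,s4} ∉↓L; 2/2 deletions ∈↓L.
'rb6wh': |S_i|=[18, 17, 14, 12, 9, 3] end={s10,s18,s4} ∉↓L; 5/5 del acc.
2 words, ⪯-incomp.

Antichain: [hb, rb6wh].
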